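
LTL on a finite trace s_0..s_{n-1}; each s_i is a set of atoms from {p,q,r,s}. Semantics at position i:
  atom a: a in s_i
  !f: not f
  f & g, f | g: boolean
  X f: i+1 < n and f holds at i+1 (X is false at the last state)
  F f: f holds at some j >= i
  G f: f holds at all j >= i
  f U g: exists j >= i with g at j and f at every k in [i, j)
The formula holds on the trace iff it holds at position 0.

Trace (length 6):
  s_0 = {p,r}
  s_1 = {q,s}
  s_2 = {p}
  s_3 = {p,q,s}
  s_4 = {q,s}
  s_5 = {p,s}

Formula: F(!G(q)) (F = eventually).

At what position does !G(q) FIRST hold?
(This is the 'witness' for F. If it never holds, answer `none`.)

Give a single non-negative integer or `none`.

Answer: 0

Derivation:
s_0={p,r}: !G(q)=True G(q)=False q=False
s_1={q,s}: !G(q)=True G(q)=False q=True
s_2={p}: !G(q)=True G(q)=False q=False
s_3={p,q,s}: !G(q)=True G(q)=False q=True
s_4={q,s}: !G(q)=True G(q)=False q=True
s_5={p,s}: !G(q)=True G(q)=False q=False
F(!G(q)) holds; first witness at position 0.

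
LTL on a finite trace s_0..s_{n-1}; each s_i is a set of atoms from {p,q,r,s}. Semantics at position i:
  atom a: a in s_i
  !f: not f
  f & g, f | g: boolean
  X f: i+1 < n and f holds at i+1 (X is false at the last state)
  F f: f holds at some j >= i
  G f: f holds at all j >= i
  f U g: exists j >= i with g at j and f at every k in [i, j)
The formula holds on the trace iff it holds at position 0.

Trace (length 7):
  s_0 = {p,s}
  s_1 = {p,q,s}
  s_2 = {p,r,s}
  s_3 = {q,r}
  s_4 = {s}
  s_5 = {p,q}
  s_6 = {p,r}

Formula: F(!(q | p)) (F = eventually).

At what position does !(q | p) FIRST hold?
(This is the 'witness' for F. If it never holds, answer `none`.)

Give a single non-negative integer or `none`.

s_0={p,s}: !(q | p)=False (q | p)=True q=False p=True
s_1={p,q,s}: !(q | p)=False (q | p)=True q=True p=True
s_2={p,r,s}: !(q | p)=False (q | p)=True q=False p=True
s_3={q,r}: !(q | p)=False (q | p)=True q=True p=False
s_4={s}: !(q | p)=True (q | p)=False q=False p=False
s_5={p,q}: !(q | p)=False (q | p)=True q=True p=True
s_6={p,r}: !(q | p)=False (q | p)=True q=False p=True
F(!(q | p)) holds; first witness at position 4.

Answer: 4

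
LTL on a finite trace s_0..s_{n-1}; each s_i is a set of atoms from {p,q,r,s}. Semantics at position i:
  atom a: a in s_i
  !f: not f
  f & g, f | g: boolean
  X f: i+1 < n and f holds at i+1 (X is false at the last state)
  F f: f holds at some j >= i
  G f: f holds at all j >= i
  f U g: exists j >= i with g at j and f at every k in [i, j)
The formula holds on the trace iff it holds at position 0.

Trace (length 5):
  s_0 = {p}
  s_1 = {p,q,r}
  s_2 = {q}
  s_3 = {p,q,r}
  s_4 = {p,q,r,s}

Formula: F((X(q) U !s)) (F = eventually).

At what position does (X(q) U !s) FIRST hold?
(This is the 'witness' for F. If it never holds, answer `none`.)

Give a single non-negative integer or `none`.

s_0={p}: (X(q) U !s)=True X(q)=True q=False !s=True s=False
s_1={p,q,r}: (X(q) U !s)=True X(q)=True q=True !s=True s=False
s_2={q}: (X(q) U !s)=True X(q)=True q=True !s=True s=False
s_3={p,q,r}: (X(q) U !s)=True X(q)=True q=True !s=True s=False
s_4={p,q,r,s}: (X(q) U !s)=False X(q)=False q=True !s=False s=True
F((X(q) U !s)) holds; first witness at position 0.

Answer: 0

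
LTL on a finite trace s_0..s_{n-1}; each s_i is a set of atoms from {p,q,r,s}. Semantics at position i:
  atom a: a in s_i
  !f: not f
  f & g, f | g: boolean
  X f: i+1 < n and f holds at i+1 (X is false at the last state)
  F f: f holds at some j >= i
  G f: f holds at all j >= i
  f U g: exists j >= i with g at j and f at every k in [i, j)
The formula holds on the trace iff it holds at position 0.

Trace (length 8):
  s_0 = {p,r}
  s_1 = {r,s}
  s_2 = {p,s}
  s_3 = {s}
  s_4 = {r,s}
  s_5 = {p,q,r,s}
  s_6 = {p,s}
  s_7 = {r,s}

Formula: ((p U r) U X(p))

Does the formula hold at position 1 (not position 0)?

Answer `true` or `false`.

Answer: true

Derivation:
s_0={p,r}: ((p U r) U X(p))=True (p U r)=True p=True r=True X(p)=False
s_1={r,s}: ((p U r) U X(p))=True (p U r)=True p=False r=True X(p)=True
s_2={p,s}: ((p U r) U X(p))=False (p U r)=False p=True r=False X(p)=False
s_3={s}: ((p U r) U X(p))=False (p U r)=False p=False r=False X(p)=False
s_4={r,s}: ((p U r) U X(p))=True (p U r)=True p=False r=True X(p)=True
s_5={p,q,r,s}: ((p U r) U X(p))=True (p U r)=True p=True r=True X(p)=True
s_6={p,s}: ((p U r) U X(p))=False (p U r)=True p=True r=False X(p)=False
s_7={r,s}: ((p U r) U X(p))=False (p U r)=True p=False r=True X(p)=False
Evaluating at position 1: result = True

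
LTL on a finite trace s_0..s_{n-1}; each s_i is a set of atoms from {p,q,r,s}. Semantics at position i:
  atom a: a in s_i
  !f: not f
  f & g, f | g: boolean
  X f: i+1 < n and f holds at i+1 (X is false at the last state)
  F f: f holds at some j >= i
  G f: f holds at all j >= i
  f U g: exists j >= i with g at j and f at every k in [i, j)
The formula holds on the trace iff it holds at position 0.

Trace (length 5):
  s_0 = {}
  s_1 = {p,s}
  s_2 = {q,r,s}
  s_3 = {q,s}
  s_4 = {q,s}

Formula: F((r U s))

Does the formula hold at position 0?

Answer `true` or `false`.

s_0={}: F((r U s))=True (r U s)=False r=False s=False
s_1={p,s}: F((r U s))=True (r U s)=True r=False s=True
s_2={q,r,s}: F((r U s))=True (r U s)=True r=True s=True
s_3={q,s}: F((r U s))=True (r U s)=True r=False s=True
s_4={q,s}: F((r U s))=True (r U s)=True r=False s=True

Answer: true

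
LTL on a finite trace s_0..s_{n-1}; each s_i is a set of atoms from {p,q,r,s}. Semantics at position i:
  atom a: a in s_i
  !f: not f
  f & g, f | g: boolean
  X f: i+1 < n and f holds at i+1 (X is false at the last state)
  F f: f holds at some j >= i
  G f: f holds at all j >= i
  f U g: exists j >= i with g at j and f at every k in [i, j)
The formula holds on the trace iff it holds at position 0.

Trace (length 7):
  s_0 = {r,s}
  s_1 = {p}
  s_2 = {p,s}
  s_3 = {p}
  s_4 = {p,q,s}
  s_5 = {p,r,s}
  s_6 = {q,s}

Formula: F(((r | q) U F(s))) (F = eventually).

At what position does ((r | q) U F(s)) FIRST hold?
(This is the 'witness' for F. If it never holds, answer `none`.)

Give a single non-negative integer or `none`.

s_0={r,s}: ((r | q) U F(s))=True (r | q)=True r=True q=False F(s)=True s=True
s_1={p}: ((r | q) U F(s))=True (r | q)=False r=False q=False F(s)=True s=False
s_2={p,s}: ((r | q) U F(s))=True (r | q)=False r=False q=False F(s)=True s=True
s_3={p}: ((r | q) U F(s))=True (r | q)=False r=False q=False F(s)=True s=False
s_4={p,q,s}: ((r | q) U F(s))=True (r | q)=True r=False q=True F(s)=True s=True
s_5={p,r,s}: ((r | q) U F(s))=True (r | q)=True r=True q=False F(s)=True s=True
s_6={q,s}: ((r | q) U F(s))=True (r | q)=True r=False q=True F(s)=True s=True
F(((r | q) U F(s))) holds; first witness at position 0.

Answer: 0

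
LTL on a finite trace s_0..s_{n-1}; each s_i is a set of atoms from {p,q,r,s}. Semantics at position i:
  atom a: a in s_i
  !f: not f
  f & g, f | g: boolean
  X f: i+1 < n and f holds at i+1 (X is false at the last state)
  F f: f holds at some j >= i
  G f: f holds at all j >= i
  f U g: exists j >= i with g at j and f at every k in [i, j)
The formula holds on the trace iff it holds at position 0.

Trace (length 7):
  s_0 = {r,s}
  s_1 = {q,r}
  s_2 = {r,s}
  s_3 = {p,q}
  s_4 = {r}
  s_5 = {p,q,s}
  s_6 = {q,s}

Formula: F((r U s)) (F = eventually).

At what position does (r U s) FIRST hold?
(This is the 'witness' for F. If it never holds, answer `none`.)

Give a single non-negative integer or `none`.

Answer: 0

Derivation:
s_0={r,s}: (r U s)=True r=True s=True
s_1={q,r}: (r U s)=True r=True s=False
s_2={r,s}: (r U s)=True r=True s=True
s_3={p,q}: (r U s)=False r=False s=False
s_4={r}: (r U s)=True r=True s=False
s_5={p,q,s}: (r U s)=True r=False s=True
s_6={q,s}: (r U s)=True r=False s=True
F((r U s)) holds; first witness at position 0.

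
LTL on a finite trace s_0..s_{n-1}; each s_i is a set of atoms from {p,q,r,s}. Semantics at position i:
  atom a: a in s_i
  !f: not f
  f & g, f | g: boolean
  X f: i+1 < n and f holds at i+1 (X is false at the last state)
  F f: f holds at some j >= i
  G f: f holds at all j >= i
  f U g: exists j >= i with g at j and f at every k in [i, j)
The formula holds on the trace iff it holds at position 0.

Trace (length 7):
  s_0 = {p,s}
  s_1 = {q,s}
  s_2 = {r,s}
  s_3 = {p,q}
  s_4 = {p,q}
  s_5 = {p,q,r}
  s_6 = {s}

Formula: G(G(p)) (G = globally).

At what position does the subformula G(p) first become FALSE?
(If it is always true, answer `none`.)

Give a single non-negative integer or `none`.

s_0={p,s}: G(p)=False p=True
s_1={q,s}: G(p)=False p=False
s_2={r,s}: G(p)=False p=False
s_3={p,q}: G(p)=False p=True
s_4={p,q}: G(p)=False p=True
s_5={p,q,r}: G(p)=False p=True
s_6={s}: G(p)=False p=False
G(G(p)) holds globally = False
First violation at position 0.

Answer: 0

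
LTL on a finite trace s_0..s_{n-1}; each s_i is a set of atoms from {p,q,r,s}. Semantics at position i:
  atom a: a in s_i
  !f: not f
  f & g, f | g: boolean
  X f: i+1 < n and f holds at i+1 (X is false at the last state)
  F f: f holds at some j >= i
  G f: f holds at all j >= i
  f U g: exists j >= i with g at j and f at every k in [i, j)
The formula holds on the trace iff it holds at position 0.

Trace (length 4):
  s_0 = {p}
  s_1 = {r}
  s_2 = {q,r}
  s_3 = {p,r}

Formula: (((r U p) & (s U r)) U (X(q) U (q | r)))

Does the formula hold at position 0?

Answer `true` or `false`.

s_0={p}: (((r U p) & (s U r)) U (X(q) U (q | r)))=False ((r U p) & (s U r))=False (r U p)=True r=False p=True (s U r)=False s=False (X(q) U (q | r))=False X(q)=False q=False (q | r)=False
s_1={r}: (((r U p) & (s U r)) U (X(q) U (q | r)))=True ((r U p) & (s U r))=True (r U p)=True r=True p=False (s U r)=True s=False (X(q) U (q | r))=True X(q)=True q=False (q | r)=True
s_2={q,r}: (((r U p) & (s U r)) U (X(q) U (q | r)))=True ((r U p) & (s U r))=True (r U p)=True r=True p=False (s U r)=True s=False (X(q) U (q | r))=True X(q)=False q=True (q | r)=True
s_3={p,r}: (((r U p) & (s U r)) U (X(q) U (q | r)))=True ((r U p) & (s U r))=True (r U p)=True r=True p=True (s U r)=True s=False (X(q) U (q | r))=True X(q)=False q=False (q | r)=True

Answer: false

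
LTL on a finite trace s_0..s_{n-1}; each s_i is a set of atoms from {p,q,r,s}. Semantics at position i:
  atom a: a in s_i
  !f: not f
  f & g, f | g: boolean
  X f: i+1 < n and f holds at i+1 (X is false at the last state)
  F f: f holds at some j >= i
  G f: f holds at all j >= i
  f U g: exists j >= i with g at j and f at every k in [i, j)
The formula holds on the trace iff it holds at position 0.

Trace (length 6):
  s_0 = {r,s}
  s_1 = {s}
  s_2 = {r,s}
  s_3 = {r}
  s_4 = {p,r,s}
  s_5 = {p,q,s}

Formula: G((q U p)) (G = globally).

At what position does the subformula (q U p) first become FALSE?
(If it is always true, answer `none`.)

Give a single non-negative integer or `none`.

s_0={r,s}: (q U p)=False q=False p=False
s_1={s}: (q U p)=False q=False p=False
s_2={r,s}: (q U p)=False q=False p=False
s_3={r}: (q U p)=False q=False p=False
s_4={p,r,s}: (q U p)=True q=False p=True
s_5={p,q,s}: (q U p)=True q=True p=True
G((q U p)) holds globally = False
First violation at position 0.

Answer: 0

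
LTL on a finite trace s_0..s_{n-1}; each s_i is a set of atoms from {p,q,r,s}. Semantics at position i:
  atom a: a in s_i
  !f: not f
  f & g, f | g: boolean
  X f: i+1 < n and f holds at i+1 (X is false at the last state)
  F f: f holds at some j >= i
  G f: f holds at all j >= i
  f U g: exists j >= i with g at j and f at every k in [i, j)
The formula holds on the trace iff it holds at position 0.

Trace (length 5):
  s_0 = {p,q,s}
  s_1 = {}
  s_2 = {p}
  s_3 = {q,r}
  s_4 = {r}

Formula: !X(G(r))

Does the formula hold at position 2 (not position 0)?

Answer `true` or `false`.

Answer: false

Derivation:
s_0={p,q,s}: !X(G(r))=True X(G(r))=False G(r)=False r=False
s_1={}: !X(G(r))=True X(G(r))=False G(r)=False r=False
s_2={p}: !X(G(r))=False X(G(r))=True G(r)=False r=False
s_3={q,r}: !X(G(r))=False X(G(r))=True G(r)=True r=True
s_4={r}: !X(G(r))=True X(G(r))=False G(r)=True r=True
Evaluating at position 2: result = False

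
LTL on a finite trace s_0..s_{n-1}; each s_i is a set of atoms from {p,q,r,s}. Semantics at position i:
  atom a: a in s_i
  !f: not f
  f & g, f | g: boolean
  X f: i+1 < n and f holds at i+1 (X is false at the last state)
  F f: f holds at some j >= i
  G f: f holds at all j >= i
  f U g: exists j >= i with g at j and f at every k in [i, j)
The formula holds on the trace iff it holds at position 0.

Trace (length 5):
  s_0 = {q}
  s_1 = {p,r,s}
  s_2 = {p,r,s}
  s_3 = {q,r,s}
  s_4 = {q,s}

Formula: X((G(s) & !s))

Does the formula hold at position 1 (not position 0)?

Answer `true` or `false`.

Answer: false

Derivation:
s_0={q}: X((G(s) & !s))=False (G(s) & !s)=False G(s)=False s=False !s=True
s_1={p,r,s}: X((G(s) & !s))=False (G(s) & !s)=False G(s)=True s=True !s=False
s_2={p,r,s}: X((G(s) & !s))=False (G(s) & !s)=False G(s)=True s=True !s=False
s_3={q,r,s}: X((G(s) & !s))=False (G(s) & !s)=False G(s)=True s=True !s=False
s_4={q,s}: X((G(s) & !s))=False (G(s) & !s)=False G(s)=True s=True !s=False
Evaluating at position 1: result = False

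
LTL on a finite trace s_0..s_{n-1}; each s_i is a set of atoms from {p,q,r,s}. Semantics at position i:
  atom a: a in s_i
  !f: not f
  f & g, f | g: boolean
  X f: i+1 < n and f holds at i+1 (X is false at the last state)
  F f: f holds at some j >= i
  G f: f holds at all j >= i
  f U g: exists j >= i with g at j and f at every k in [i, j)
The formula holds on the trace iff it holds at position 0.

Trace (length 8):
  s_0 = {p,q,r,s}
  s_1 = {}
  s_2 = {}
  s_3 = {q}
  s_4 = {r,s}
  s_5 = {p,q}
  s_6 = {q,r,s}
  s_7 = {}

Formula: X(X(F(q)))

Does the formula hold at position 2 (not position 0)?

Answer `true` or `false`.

s_0={p,q,r,s}: X(X(F(q)))=True X(F(q))=True F(q)=True q=True
s_1={}: X(X(F(q)))=True X(F(q))=True F(q)=True q=False
s_2={}: X(X(F(q)))=True X(F(q))=True F(q)=True q=False
s_3={q}: X(X(F(q)))=True X(F(q))=True F(q)=True q=True
s_4={r,s}: X(X(F(q)))=True X(F(q))=True F(q)=True q=False
s_5={p,q}: X(X(F(q)))=False X(F(q))=True F(q)=True q=True
s_6={q,r,s}: X(X(F(q)))=False X(F(q))=False F(q)=True q=True
s_7={}: X(X(F(q)))=False X(F(q))=False F(q)=False q=False
Evaluating at position 2: result = True

Answer: true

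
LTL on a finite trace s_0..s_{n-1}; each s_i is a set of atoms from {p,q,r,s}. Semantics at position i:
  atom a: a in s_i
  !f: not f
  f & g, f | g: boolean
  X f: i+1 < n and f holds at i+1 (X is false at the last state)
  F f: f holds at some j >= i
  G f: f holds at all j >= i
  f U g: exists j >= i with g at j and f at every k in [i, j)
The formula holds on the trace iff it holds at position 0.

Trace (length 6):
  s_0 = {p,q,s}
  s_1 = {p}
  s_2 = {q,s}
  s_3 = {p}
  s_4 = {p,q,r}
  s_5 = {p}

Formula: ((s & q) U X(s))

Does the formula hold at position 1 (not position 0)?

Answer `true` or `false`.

Answer: true

Derivation:
s_0={p,q,s}: ((s & q) U X(s))=True (s & q)=True s=True q=True X(s)=False
s_1={p}: ((s & q) U X(s))=True (s & q)=False s=False q=False X(s)=True
s_2={q,s}: ((s & q) U X(s))=False (s & q)=True s=True q=True X(s)=False
s_3={p}: ((s & q) U X(s))=False (s & q)=False s=False q=False X(s)=False
s_4={p,q,r}: ((s & q) U X(s))=False (s & q)=False s=False q=True X(s)=False
s_5={p}: ((s & q) U X(s))=False (s & q)=False s=False q=False X(s)=False
Evaluating at position 1: result = True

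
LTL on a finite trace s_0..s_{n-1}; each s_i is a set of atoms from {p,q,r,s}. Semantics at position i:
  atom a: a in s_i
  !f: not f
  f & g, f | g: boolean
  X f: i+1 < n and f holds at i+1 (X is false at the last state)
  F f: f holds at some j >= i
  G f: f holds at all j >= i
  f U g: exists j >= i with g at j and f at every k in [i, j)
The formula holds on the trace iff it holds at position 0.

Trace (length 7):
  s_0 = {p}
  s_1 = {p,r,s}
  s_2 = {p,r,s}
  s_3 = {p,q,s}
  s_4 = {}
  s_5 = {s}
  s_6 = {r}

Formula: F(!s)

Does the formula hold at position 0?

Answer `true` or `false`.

s_0={p}: F(!s)=True !s=True s=False
s_1={p,r,s}: F(!s)=True !s=False s=True
s_2={p,r,s}: F(!s)=True !s=False s=True
s_3={p,q,s}: F(!s)=True !s=False s=True
s_4={}: F(!s)=True !s=True s=False
s_5={s}: F(!s)=True !s=False s=True
s_6={r}: F(!s)=True !s=True s=False

Answer: true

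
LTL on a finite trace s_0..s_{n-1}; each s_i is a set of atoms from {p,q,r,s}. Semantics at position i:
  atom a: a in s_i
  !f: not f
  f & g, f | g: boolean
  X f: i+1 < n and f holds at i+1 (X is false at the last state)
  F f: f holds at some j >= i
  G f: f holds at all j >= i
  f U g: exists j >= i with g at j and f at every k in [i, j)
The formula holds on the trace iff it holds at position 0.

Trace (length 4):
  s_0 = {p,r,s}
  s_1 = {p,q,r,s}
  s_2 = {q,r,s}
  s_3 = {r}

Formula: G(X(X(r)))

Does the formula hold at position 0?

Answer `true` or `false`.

s_0={p,r,s}: G(X(X(r)))=False X(X(r))=True X(r)=True r=True
s_1={p,q,r,s}: G(X(X(r)))=False X(X(r))=True X(r)=True r=True
s_2={q,r,s}: G(X(X(r)))=False X(X(r))=False X(r)=True r=True
s_3={r}: G(X(X(r)))=False X(X(r))=False X(r)=False r=True

Answer: false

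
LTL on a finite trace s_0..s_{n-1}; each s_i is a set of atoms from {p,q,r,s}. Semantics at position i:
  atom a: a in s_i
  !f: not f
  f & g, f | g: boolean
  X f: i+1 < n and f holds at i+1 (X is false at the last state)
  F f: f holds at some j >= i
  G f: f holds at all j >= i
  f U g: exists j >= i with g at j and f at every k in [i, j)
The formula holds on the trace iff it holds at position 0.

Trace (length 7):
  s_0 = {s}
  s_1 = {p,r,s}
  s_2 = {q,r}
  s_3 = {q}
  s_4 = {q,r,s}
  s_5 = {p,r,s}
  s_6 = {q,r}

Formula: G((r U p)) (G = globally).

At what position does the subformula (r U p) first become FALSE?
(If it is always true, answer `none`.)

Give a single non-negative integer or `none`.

Answer: 0

Derivation:
s_0={s}: (r U p)=False r=False p=False
s_1={p,r,s}: (r U p)=True r=True p=True
s_2={q,r}: (r U p)=False r=True p=False
s_3={q}: (r U p)=False r=False p=False
s_4={q,r,s}: (r U p)=True r=True p=False
s_5={p,r,s}: (r U p)=True r=True p=True
s_6={q,r}: (r U p)=False r=True p=False
G((r U p)) holds globally = False
First violation at position 0.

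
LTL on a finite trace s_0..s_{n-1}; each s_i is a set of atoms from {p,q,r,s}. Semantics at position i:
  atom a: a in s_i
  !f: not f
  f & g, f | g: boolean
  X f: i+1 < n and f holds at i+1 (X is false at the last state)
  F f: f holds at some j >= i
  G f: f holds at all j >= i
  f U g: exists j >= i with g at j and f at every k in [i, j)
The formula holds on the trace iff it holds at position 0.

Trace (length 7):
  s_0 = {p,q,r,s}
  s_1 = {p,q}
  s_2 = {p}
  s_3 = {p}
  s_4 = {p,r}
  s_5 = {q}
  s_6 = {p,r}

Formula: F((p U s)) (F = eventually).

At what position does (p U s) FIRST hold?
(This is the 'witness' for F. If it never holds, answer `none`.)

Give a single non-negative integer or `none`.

s_0={p,q,r,s}: (p U s)=True p=True s=True
s_1={p,q}: (p U s)=False p=True s=False
s_2={p}: (p U s)=False p=True s=False
s_3={p}: (p U s)=False p=True s=False
s_4={p,r}: (p U s)=False p=True s=False
s_5={q}: (p U s)=False p=False s=False
s_6={p,r}: (p U s)=False p=True s=False
F((p U s)) holds; first witness at position 0.

Answer: 0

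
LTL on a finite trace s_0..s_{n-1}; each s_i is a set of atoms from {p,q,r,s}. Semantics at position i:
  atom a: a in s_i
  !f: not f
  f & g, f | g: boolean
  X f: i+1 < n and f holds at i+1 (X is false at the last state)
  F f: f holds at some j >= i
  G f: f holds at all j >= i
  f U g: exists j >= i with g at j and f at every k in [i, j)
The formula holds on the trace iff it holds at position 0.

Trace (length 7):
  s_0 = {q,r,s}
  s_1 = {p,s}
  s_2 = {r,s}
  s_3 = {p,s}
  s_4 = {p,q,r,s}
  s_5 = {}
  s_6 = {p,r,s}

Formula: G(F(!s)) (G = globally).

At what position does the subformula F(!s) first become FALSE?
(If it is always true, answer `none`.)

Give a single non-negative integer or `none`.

Answer: 6

Derivation:
s_0={q,r,s}: F(!s)=True !s=False s=True
s_1={p,s}: F(!s)=True !s=False s=True
s_2={r,s}: F(!s)=True !s=False s=True
s_3={p,s}: F(!s)=True !s=False s=True
s_4={p,q,r,s}: F(!s)=True !s=False s=True
s_5={}: F(!s)=True !s=True s=False
s_6={p,r,s}: F(!s)=False !s=False s=True
G(F(!s)) holds globally = False
First violation at position 6.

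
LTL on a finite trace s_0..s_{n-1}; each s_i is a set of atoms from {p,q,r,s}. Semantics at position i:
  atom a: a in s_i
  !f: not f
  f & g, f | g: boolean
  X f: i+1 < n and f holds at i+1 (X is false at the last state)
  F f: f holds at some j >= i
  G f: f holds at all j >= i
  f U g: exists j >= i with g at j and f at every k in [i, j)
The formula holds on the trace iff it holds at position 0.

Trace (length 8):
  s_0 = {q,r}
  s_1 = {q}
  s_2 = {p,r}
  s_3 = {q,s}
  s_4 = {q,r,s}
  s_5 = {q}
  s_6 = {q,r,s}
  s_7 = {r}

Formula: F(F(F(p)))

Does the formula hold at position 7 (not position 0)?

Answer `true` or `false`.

s_0={q,r}: F(F(F(p)))=True F(F(p))=True F(p)=True p=False
s_1={q}: F(F(F(p)))=True F(F(p))=True F(p)=True p=False
s_2={p,r}: F(F(F(p)))=True F(F(p))=True F(p)=True p=True
s_3={q,s}: F(F(F(p)))=False F(F(p))=False F(p)=False p=False
s_4={q,r,s}: F(F(F(p)))=False F(F(p))=False F(p)=False p=False
s_5={q}: F(F(F(p)))=False F(F(p))=False F(p)=False p=False
s_6={q,r,s}: F(F(F(p)))=False F(F(p))=False F(p)=False p=False
s_7={r}: F(F(F(p)))=False F(F(p))=False F(p)=False p=False
Evaluating at position 7: result = False

Answer: false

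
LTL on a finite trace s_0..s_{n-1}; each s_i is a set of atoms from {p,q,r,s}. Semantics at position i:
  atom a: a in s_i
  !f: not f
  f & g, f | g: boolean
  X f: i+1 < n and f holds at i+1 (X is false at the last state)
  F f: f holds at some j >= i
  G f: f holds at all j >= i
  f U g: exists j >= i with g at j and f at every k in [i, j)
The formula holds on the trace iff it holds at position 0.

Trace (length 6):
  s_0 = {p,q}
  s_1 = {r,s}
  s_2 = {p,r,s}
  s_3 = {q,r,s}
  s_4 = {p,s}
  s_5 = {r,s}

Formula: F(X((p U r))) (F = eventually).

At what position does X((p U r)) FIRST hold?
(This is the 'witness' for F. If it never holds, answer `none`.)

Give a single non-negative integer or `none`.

s_0={p,q}: X((p U r))=True (p U r)=True p=True r=False
s_1={r,s}: X((p U r))=True (p U r)=True p=False r=True
s_2={p,r,s}: X((p U r))=True (p U r)=True p=True r=True
s_3={q,r,s}: X((p U r))=True (p U r)=True p=False r=True
s_4={p,s}: X((p U r))=True (p U r)=True p=True r=False
s_5={r,s}: X((p U r))=False (p U r)=True p=False r=True
F(X((p U r))) holds; first witness at position 0.

Answer: 0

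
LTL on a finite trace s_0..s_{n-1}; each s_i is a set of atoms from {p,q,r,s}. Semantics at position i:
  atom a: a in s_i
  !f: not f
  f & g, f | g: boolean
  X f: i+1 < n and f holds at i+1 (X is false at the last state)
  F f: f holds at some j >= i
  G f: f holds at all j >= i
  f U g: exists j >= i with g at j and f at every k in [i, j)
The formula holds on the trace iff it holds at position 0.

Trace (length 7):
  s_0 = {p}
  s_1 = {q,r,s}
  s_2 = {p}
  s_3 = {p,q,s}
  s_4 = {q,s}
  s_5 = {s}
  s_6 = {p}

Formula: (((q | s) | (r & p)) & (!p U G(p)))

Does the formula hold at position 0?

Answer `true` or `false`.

Answer: false

Derivation:
s_0={p}: (((q | s) | (r & p)) & (!p U G(p)))=False ((q | s) | (r & p))=False (q | s)=False q=False s=False (r & p)=False r=False p=True (!p U G(p))=False !p=False G(p)=False
s_1={q,r,s}: (((q | s) | (r & p)) & (!p U G(p)))=False ((q | s) | (r & p))=True (q | s)=True q=True s=True (r & p)=False r=True p=False (!p U G(p))=False !p=True G(p)=False
s_2={p}: (((q | s) | (r & p)) & (!p U G(p)))=False ((q | s) | (r & p))=False (q | s)=False q=False s=False (r & p)=False r=False p=True (!p U G(p))=False !p=False G(p)=False
s_3={p,q,s}: (((q | s) | (r & p)) & (!p U G(p)))=False ((q | s) | (r & p))=True (q | s)=True q=True s=True (r & p)=False r=False p=True (!p U G(p))=False !p=False G(p)=False
s_4={q,s}: (((q | s) | (r & p)) & (!p U G(p)))=True ((q | s) | (r & p))=True (q | s)=True q=True s=True (r & p)=False r=False p=False (!p U G(p))=True !p=True G(p)=False
s_5={s}: (((q | s) | (r & p)) & (!p U G(p)))=True ((q | s) | (r & p))=True (q | s)=True q=False s=True (r & p)=False r=False p=False (!p U G(p))=True !p=True G(p)=False
s_6={p}: (((q | s) | (r & p)) & (!p U G(p)))=False ((q | s) | (r & p))=False (q | s)=False q=False s=False (r & p)=False r=False p=True (!p U G(p))=True !p=False G(p)=True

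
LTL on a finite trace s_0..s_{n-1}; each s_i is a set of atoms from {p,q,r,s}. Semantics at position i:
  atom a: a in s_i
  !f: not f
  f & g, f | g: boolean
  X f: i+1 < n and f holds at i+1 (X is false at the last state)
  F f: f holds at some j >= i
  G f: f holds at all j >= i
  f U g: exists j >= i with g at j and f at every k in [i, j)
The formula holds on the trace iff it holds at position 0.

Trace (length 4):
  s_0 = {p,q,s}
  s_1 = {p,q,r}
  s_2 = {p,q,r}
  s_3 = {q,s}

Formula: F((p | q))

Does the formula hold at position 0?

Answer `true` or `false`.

Answer: true

Derivation:
s_0={p,q,s}: F((p | q))=True (p | q)=True p=True q=True
s_1={p,q,r}: F((p | q))=True (p | q)=True p=True q=True
s_2={p,q,r}: F((p | q))=True (p | q)=True p=True q=True
s_3={q,s}: F((p | q))=True (p | q)=True p=False q=True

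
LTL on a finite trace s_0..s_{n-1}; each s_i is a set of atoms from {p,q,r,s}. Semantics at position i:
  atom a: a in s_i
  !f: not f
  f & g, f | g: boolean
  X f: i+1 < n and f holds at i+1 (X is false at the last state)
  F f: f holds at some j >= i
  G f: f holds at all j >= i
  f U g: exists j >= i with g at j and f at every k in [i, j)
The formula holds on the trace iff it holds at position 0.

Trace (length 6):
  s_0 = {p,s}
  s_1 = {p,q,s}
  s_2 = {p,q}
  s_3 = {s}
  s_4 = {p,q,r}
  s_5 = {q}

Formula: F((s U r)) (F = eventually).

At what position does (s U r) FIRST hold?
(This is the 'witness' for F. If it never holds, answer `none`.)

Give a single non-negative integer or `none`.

s_0={p,s}: (s U r)=False s=True r=False
s_1={p,q,s}: (s U r)=False s=True r=False
s_2={p,q}: (s U r)=False s=False r=False
s_3={s}: (s U r)=True s=True r=False
s_4={p,q,r}: (s U r)=True s=False r=True
s_5={q}: (s U r)=False s=False r=False
F((s U r)) holds; first witness at position 3.

Answer: 3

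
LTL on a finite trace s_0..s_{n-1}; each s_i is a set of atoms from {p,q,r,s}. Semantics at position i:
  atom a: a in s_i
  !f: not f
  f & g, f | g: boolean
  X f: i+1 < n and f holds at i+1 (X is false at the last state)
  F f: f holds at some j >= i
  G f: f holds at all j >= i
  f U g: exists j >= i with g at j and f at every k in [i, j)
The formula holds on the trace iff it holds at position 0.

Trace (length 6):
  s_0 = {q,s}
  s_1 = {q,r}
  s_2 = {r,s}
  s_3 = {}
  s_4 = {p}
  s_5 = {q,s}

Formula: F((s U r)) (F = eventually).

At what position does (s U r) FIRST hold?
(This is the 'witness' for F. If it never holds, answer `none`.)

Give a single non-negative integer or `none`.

s_0={q,s}: (s U r)=True s=True r=False
s_1={q,r}: (s U r)=True s=False r=True
s_2={r,s}: (s U r)=True s=True r=True
s_3={}: (s U r)=False s=False r=False
s_4={p}: (s U r)=False s=False r=False
s_5={q,s}: (s U r)=False s=True r=False
F((s U r)) holds; first witness at position 0.

Answer: 0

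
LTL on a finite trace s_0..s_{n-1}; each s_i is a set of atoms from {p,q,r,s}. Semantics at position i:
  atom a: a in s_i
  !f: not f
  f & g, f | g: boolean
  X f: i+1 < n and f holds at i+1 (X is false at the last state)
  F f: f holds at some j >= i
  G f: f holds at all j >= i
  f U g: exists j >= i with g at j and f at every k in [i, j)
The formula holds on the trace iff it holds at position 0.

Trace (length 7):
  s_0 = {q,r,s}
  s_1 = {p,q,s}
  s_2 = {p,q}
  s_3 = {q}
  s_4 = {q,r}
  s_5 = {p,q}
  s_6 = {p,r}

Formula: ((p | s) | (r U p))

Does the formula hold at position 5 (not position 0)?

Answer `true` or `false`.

Answer: true

Derivation:
s_0={q,r,s}: ((p | s) | (r U p))=True (p | s)=True p=False s=True (r U p)=True r=True
s_1={p,q,s}: ((p | s) | (r U p))=True (p | s)=True p=True s=True (r U p)=True r=False
s_2={p,q}: ((p | s) | (r U p))=True (p | s)=True p=True s=False (r U p)=True r=False
s_3={q}: ((p | s) | (r U p))=False (p | s)=False p=False s=False (r U p)=False r=False
s_4={q,r}: ((p | s) | (r U p))=True (p | s)=False p=False s=False (r U p)=True r=True
s_5={p,q}: ((p | s) | (r U p))=True (p | s)=True p=True s=False (r U p)=True r=False
s_6={p,r}: ((p | s) | (r U p))=True (p | s)=True p=True s=False (r U p)=True r=True
Evaluating at position 5: result = True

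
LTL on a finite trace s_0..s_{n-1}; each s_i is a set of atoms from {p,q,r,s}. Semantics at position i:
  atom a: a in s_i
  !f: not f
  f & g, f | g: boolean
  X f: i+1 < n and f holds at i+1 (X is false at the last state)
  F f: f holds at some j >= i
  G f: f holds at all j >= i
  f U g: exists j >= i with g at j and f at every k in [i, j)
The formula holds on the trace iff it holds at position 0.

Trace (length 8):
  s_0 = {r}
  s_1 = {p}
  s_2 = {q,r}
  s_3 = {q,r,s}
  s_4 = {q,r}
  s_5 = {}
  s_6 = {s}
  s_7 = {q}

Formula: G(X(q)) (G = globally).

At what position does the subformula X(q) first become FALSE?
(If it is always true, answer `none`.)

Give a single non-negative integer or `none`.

s_0={r}: X(q)=False q=False
s_1={p}: X(q)=True q=False
s_2={q,r}: X(q)=True q=True
s_3={q,r,s}: X(q)=True q=True
s_4={q,r}: X(q)=False q=True
s_5={}: X(q)=False q=False
s_6={s}: X(q)=True q=False
s_7={q}: X(q)=False q=True
G(X(q)) holds globally = False
First violation at position 0.

Answer: 0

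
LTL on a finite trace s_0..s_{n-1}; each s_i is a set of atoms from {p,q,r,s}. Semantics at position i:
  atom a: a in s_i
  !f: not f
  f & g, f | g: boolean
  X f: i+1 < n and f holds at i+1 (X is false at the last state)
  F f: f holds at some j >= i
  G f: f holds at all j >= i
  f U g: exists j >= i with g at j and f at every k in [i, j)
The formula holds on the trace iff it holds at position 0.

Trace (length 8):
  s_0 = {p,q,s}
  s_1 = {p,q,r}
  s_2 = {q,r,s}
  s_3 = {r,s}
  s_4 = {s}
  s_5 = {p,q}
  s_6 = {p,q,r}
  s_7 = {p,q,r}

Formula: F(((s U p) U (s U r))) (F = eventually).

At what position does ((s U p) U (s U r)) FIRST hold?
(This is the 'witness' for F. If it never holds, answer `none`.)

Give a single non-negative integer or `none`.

Answer: 0

Derivation:
s_0={p,q,s}: ((s U p) U (s U r))=True (s U p)=True s=True p=True (s U r)=True r=False
s_1={p,q,r}: ((s U p) U (s U r))=True (s U p)=True s=False p=True (s U r)=True r=True
s_2={q,r,s}: ((s U p) U (s U r))=True (s U p)=True s=True p=False (s U r)=True r=True
s_3={r,s}: ((s U p) U (s U r))=True (s U p)=True s=True p=False (s U r)=True r=True
s_4={s}: ((s U p) U (s U r))=True (s U p)=True s=True p=False (s U r)=False r=False
s_5={p,q}: ((s U p) U (s U r))=True (s U p)=True s=False p=True (s U r)=False r=False
s_6={p,q,r}: ((s U p) U (s U r))=True (s U p)=True s=False p=True (s U r)=True r=True
s_7={p,q,r}: ((s U p) U (s U r))=True (s U p)=True s=False p=True (s U r)=True r=True
F(((s U p) U (s U r))) holds; first witness at position 0.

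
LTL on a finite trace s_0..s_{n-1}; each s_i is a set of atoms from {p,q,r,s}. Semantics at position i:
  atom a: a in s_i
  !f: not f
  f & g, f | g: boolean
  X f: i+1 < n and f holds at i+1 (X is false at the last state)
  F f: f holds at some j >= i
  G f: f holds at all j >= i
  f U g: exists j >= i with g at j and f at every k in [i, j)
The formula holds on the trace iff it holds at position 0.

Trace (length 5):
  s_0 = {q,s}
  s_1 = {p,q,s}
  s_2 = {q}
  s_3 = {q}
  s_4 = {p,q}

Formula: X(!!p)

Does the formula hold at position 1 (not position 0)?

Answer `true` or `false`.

s_0={q,s}: X(!!p)=True !!p=False !p=True p=False
s_1={p,q,s}: X(!!p)=False !!p=True !p=False p=True
s_2={q}: X(!!p)=False !!p=False !p=True p=False
s_3={q}: X(!!p)=True !!p=False !p=True p=False
s_4={p,q}: X(!!p)=False !!p=True !p=False p=True
Evaluating at position 1: result = False

Answer: false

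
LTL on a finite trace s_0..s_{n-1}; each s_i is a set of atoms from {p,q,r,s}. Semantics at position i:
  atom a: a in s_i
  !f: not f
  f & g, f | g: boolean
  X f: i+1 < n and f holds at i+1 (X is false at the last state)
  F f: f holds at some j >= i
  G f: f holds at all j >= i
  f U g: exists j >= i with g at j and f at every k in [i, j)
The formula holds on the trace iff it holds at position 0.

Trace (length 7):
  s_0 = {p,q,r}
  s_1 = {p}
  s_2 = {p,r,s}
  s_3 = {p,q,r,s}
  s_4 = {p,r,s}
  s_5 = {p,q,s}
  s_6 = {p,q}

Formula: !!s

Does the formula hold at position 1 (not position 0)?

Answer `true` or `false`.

s_0={p,q,r}: !!s=False !s=True s=False
s_1={p}: !!s=False !s=True s=False
s_2={p,r,s}: !!s=True !s=False s=True
s_3={p,q,r,s}: !!s=True !s=False s=True
s_4={p,r,s}: !!s=True !s=False s=True
s_5={p,q,s}: !!s=True !s=False s=True
s_6={p,q}: !!s=False !s=True s=False
Evaluating at position 1: result = False

Answer: false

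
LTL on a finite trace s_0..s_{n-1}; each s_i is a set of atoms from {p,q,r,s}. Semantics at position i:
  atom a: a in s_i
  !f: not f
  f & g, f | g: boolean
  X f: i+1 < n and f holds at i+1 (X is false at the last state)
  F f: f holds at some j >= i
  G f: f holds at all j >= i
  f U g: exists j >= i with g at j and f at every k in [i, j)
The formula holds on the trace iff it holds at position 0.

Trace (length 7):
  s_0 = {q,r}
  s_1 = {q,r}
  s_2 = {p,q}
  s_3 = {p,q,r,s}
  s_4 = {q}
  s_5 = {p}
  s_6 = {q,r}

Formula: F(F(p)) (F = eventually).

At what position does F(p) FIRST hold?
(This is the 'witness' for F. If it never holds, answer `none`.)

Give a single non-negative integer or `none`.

s_0={q,r}: F(p)=True p=False
s_1={q,r}: F(p)=True p=False
s_2={p,q}: F(p)=True p=True
s_3={p,q,r,s}: F(p)=True p=True
s_4={q}: F(p)=True p=False
s_5={p}: F(p)=True p=True
s_6={q,r}: F(p)=False p=False
F(F(p)) holds; first witness at position 0.

Answer: 0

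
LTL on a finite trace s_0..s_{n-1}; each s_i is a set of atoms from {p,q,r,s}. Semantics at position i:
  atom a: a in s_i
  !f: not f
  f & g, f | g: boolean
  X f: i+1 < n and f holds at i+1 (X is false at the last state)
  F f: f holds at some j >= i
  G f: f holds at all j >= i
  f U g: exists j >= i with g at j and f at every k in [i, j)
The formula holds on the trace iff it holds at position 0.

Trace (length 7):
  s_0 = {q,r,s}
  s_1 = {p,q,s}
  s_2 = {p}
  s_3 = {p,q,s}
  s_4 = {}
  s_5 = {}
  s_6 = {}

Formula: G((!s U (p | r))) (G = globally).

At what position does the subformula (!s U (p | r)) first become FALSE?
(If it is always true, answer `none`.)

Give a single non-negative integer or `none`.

Answer: 4

Derivation:
s_0={q,r,s}: (!s U (p | r))=True !s=False s=True (p | r)=True p=False r=True
s_1={p,q,s}: (!s U (p | r))=True !s=False s=True (p | r)=True p=True r=False
s_2={p}: (!s U (p | r))=True !s=True s=False (p | r)=True p=True r=False
s_3={p,q,s}: (!s U (p | r))=True !s=False s=True (p | r)=True p=True r=False
s_4={}: (!s U (p | r))=False !s=True s=False (p | r)=False p=False r=False
s_5={}: (!s U (p | r))=False !s=True s=False (p | r)=False p=False r=False
s_6={}: (!s U (p | r))=False !s=True s=False (p | r)=False p=False r=False
G((!s U (p | r))) holds globally = False
First violation at position 4.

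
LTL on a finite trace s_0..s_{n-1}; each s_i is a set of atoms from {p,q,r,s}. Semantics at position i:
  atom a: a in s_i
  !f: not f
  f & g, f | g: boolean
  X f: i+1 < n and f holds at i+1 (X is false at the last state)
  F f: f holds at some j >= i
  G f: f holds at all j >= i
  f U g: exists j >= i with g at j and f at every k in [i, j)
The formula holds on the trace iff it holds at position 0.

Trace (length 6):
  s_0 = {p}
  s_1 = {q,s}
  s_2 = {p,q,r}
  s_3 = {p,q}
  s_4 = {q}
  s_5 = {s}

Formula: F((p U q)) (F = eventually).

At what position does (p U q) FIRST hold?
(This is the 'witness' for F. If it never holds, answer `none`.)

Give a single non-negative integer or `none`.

s_0={p}: (p U q)=True p=True q=False
s_1={q,s}: (p U q)=True p=False q=True
s_2={p,q,r}: (p U q)=True p=True q=True
s_3={p,q}: (p U q)=True p=True q=True
s_4={q}: (p U q)=True p=False q=True
s_5={s}: (p U q)=False p=False q=False
F((p U q)) holds; first witness at position 0.

Answer: 0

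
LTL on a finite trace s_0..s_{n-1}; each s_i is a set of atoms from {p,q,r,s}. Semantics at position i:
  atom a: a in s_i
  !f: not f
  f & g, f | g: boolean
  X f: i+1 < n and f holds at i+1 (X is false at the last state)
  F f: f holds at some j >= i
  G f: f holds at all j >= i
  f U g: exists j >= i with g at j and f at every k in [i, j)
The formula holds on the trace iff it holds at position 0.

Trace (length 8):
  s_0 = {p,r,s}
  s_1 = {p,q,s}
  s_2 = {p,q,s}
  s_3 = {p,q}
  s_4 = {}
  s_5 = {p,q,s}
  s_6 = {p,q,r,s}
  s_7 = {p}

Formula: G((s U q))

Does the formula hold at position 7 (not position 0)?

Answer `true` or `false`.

Answer: false

Derivation:
s_0={p,r,s}: G((s U q))=False (s U q)=True s=True q=False
s_1={p,q,s}: G((s U q))=False (s U q)=True s=True q=True
s_2={p,q,s}: G((s U q))=False (s U q)=True s=True q=True
s_3={p,q}: G((s U q))=False (s U q)=True s=False q=True
s_4={}: G((s U q))=False (s U q)=False s=False q=False
s_5={p,q,s}: G((s U q))=False (s U q)=True s=True q=True
s_6={p,q,r,s}: G((s U q))=False (s U q)=True s=True q=True
s_7={p}: G((s U q))=False (s U q)=False s=False q=False
Evaluating at position 7: result = False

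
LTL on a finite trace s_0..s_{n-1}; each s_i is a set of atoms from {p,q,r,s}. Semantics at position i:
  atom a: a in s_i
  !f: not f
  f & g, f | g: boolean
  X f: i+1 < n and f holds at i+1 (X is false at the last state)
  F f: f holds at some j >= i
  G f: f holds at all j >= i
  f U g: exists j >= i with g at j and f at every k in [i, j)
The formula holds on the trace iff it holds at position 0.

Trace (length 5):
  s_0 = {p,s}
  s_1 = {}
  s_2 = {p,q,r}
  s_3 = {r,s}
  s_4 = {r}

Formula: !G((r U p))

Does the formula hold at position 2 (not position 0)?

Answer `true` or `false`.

s_0={p,s}: !G((r U p))=True G((r U p))=False (r U p)=True r=False p=True
s_1={}: !G((r U p))=True G((r U p))=False (r U p)=False r=False p=False
s_2={p,q,r}: !G((r U p))=True G((r U p))=False (r U p)=True r=True p=True
s_3={r,s}: !G((r U p))=True G((r U p))=False (r U p)=False r=True p=False
s_4={r}: !G((r U p))=True G((r U p))=False (r U p)=False r=True p=False
Evaluating at position 2: result = True

Answer: true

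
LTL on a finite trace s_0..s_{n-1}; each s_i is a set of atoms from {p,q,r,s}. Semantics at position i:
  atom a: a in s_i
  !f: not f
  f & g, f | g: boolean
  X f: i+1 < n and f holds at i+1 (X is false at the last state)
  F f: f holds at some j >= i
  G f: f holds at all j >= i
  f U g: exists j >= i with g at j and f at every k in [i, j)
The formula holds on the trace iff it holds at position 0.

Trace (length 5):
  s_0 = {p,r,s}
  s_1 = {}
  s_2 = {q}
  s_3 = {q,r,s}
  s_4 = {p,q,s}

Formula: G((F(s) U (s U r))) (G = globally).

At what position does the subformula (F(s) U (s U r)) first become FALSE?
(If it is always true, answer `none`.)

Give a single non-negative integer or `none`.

s_0={p,r,s}: (F(s) U (s U r))=True F(s)=True s=True (s U r)=True r=True
s_1={}: (F(s) U (s U r))=True F(s)=True s=False (s U r)=False r=False
s_2={q}: (F(s) U (s U r))=True F(s)=True s=False (s U r)=False r=False
s_3={q,r,s}: (F(s) U (s U r))=True F(s)=True s=True (s U r)=True r=True
s_4={p,q,s}: (F(s) U (s U r))=False F(s)=True s=True (s U r)=False r=False
G((F(s) U (s U r))) holds globally = False
First violation at position 4.

Answer: 4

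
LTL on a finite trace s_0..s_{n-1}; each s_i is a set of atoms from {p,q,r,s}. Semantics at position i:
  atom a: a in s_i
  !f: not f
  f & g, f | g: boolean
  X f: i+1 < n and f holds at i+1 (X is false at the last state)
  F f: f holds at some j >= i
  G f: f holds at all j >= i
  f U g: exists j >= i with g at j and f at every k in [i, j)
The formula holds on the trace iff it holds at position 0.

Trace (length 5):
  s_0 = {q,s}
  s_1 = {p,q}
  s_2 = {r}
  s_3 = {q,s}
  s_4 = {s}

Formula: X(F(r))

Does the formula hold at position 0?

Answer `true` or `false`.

s_0={q,s}: X(F(r))=True F(r)=True r=False
s_1={p,q}: X(F(r))=True F(r)=True r=False
s_2={r}: X(F(r))=False F(r)=True r=True
s_3={q,s}: X(F(r))=False F(r)=False r=False
s_4={s}: X(F(r))=False F(r)=False r=False

Answer: true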